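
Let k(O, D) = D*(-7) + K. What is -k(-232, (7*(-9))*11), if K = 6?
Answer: -4857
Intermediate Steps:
k(O, D) = 6 - 7*D (k(O, D) = D*(-7) + 6 = -7*D + 6 = 6 - 7*D)
-k(-232, (7*(-9))*11) = -(6 - 7*7*(-9)*11) = -(6 - (-441)*11) = -(6 - 7*(-693)) = -(6 + 4851) = -1*4857 = -4857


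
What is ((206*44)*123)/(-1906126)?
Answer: -557436/953063 ≈ -0.58489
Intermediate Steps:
((206*44)*123)/(-1906126) = (9064*123)*(-1/1906126) = 1114872*(-1/1906126) = -557436/953063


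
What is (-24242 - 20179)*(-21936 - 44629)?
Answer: 2956883865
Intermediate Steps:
(-24242 - 20179)*(-21936 - 44629) = -44421*(-66565) = 2956883865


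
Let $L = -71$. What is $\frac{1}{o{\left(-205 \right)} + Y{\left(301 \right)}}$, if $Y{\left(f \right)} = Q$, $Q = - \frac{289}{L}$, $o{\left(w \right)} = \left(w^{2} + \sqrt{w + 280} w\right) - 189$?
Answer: $\frac{14061053}{587256207610} + \frac{206681 \sqrt{3}}{352353724566} \approx 2.496 \cdot 10^{-5}$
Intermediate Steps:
$o{\left(w \right)} = -189 + w^{2} + w \sqrt{280 + w}$ ($o{\left(w \right)} = \left(w^{2} + \sqrt{280 + w} w\right) - 189 = \left(w^{2} + w \sqrt{280 + w}\right) - 189 = -189 + w^{2} + w \sqrt{280 + w}$)
$Q = \frac{289}{71}$ ($Q = - \frac{289}{-71} = \left(-289\right) \left(- \frac{1}{71}\right) = \frac{289}{71} \approx 4.0704$)
$Y{\left(f \right)} = \frac{289}{71}$
$\frac{1}{o{\left(-205 \right)} + Y{\left(301 \right)}} = \frac{1}{\left(-189 + \left(-205\right)^{2} - 205 \sqrt{280 - 205}\right) + \frac{289}{71}} = \frac{1}{\left(-189 + 42025 - 205 \sqrt{75}\right) + \frac{289}{71}} = \frac{1}{\left(-189 + 42025 - 205 \cdot 5 \sqrt{3}\right) + \frac{289}{71}} = \frac{1}{\left(-189 + 42025 - 1025 \sqrt{3}\right) + \frac{289}{71}} = \frac{1}{\left(41836 - 1025 \sqrt{3}\right) + \frac{289}{71}} = \frac{1}{\frac{2970645}{71} - 1025 \sqrt{3}}$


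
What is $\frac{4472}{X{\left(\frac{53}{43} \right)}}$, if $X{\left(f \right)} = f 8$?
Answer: $\frac{24037}{53} \approx 453.53$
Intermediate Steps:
$X{\left(f \right)} = 8 f$
$\frac{4472}{X{\left(\frac{53}{43} \right)}} = \frac{4472}{8 \cdot \frac{53}{43}} = \frac{4472}{\frac{424}{43}} = 4472 \cdot \frac{43}{424} = \frac{24037}{53}$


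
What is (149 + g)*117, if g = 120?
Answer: 31473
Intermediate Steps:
(149 + g)*117 = (149 + 120)*117 = 269*117 = 31473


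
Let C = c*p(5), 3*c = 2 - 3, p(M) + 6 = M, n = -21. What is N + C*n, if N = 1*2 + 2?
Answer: -3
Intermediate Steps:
p(M) = -6 + M
c = -⅓ (c = (2 - 3)/3 = (⅓)*(-1) = -⅓ ≈ -0.33333)
C = ⅓ (C = -(-6 + 5)/3 = -⅓*(-1) = ⅓ ≈ 0.33333)
N = 4 (N = 2 + 2 = 4)
N + C*n = 4 + (⅓)*(-21) = 4 - 7 = -3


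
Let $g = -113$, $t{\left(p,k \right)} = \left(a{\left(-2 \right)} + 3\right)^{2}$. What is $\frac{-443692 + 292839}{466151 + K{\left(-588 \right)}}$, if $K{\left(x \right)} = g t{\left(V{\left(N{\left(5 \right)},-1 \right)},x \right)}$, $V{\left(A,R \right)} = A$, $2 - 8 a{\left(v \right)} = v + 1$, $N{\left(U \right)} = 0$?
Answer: $- \frac{9654592}{29751287} \approx -0.32451$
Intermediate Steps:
$a{\left(v \right)} = \frac{1}{8} - \frac{v}{8}$ ($a{\left(v \right)} = \frac{1}{4} - \frac{v + 1}{8} = \frac{1}{4} - \frac{1 + v}{8} = \frac{1}{4} - \left(\frac{1}{8} + \frac{v}{8}\right) = \frac{1}{8} - \frac{v}{8}$)
$t{\left(p,k \right)} = \frac{729}{64}$ ($t{\left(p,k \right)} = \left(\left(\frac{1}{8} - - \frac{1}{4}\right) + 3\right)^{2} = \left(\left(\frac{1}{8} + \frac{1}{4}\right) + 3\right)^{2} = \left(\frac{3}{8} + 3\right)^{2} = \left(\frac{27}{8}\right)^{2} = \frac{729}{64}$)
$K{\left(x \right)} = - \frac{82377}{64}$ ($K{\left(x \right)} = \left(-113\right) \frac{729}{64} = - \frac{82377}{64}$)
$\frac{-443692 + 292839}{466151 + K{\left(-588 \right)}} = \frac{-443692 + 292839}{466151 - \frac{82377}{64}} = - \frac{150853}{\frac{29751287}{64}} = \left(-150853\right) \frac{64}{29751287} = - \frac{9654592}{29751287}$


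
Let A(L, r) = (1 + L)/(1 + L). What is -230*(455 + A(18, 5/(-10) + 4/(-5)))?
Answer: -104880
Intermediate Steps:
A(L, r) = 1
-230*(455 + A(18, 5/(-10) + 4/(-5))) = -230*(455 + 1) = -230*456 = -104880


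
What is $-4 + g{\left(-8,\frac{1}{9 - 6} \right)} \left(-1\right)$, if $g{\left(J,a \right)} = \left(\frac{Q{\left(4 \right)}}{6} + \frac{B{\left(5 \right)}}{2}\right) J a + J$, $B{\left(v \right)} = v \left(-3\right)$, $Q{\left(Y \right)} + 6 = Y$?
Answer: $- \frac{152}{9} \approx -16.889$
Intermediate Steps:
$Q{\left(Y \right)} = -6 + Y$
$B{\left(v \right)} = - 3 v$
$g{\left(J,a \right)} = J - \frac{47 J a}{6}$ ($g{\left(J,a \right)} = \left(\frac{-6 + 4}{6} + \frac{\left(-3\right) 5}{2}\right) J a + J = \left(\left(-2\right) \frac{1}{6} - \frac{15}{2}\right) J a + J = \left(- \frac{1}{3} - \frac{15}{2}\right) J a + J = - \frac{47 J}{6} a + J = - \frac{47 J a}{6} + J = J - \frac{47 J a}{6}$)
$-4 + g{\left(-8,\frac{1}{9 - 6} \right)} \left(-1\right) = -4 + \frac{1}{6} \left(-8\right) \left(6 - \frac{47}{9 - 6}\right) \left(-1\right) = -4 + \frac{1}{6} \left(-8\right) \left(6 - \frac{47}{3}\right) \left(-1\right) = -4 + \frac{1}{6} \left(-8\right) \left(- \frac{29}{3}\right) \left(-1\right) = -4 + \frac{116}{9} \left(-1\right) = -4 - \frac{116}{9} = - \frac{152}{9}$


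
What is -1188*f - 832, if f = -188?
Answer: 222512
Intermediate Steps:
-1188*f - 832 = -1188*(-188) - 832 = 223344 - 832 = 222512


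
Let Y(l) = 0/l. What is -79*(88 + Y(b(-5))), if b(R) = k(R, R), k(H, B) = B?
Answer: -6952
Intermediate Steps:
b(R) = R
Y(l) = 0
-79*(88 + Y(b(-5))) = -79*(88 + 0) = -79*88 = -6952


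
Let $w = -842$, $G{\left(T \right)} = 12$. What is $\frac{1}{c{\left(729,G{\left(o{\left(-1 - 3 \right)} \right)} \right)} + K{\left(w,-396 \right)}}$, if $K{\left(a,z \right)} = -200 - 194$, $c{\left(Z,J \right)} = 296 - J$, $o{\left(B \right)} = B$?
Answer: $- \frac{1}{110} \approx -0.0090909$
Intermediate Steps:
$K{\left(a,z \right)} = -394$ ($K{\left(a,z \right)} = -200 - 194 = -394$)
$\frac{1}{c{\left(729,G{\left(o{\left(-1 - 3 \right)} \right)} \right)} + K{\left(w,-396 \right)}} = \frac{1}{\left(296 - 12\right) - 394} = \frac{1}{284 - 394} = \frac{1}{-110} = - \frac{1}{110}$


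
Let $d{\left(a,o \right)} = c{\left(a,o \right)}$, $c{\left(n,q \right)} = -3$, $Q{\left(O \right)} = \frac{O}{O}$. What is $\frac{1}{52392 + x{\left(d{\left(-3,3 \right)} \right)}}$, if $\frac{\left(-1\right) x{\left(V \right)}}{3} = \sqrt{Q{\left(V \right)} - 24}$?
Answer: $\frac{17464}{914973957} + \frac{i \sqrt{23}}{914973957} \approx 1.9087 \cdot 10^{-5} + 5.2415 \cdot 10^{-9} i$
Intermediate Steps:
$Q{\left(O \right)} = 1$
$d{\left(a,o \right)} = -3$
$x{\left(V \right)} = - 3 i \sqrt{23}$ ($x{\left(V \right)} = - 3 \sqrt{1 - 24} = - 3 \sqrt{-23} = - 3 i \sqrt{23}$)
$\frac{1}{52392 + x{\left(d{\left(-3,3 \right)} \right)}} = \frac{1}{52392 - 3 i \sqrt{23}}$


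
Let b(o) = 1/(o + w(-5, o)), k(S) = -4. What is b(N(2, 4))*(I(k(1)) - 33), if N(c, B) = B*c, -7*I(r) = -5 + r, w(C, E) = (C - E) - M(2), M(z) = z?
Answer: 222/49 ≈ 4.5306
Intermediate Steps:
w(C, E) = -2 + C - E (w(C, E) = (C - E) - 1*2 = (C - E) - 2 = -2 + C - E)
I(r) = 5/7 - r/7 (I(r) = -(-5 + r)/7 = 5/7 - r/7)
b(o) = -1/7 (b(o) = 1/(o + (-2 - 5 - o)) = 1/(o + (-7 - o)) = 1/(-7) = -1/7)
b(N(2, 4))*(I(k(1)) - 33) = -((5/7 - 1/7*(-4)) - 33)/7 = -((5/7 + 4/7) - 33)/7 = -(9/7 - 33)/7 = -1/7*(-222/7) = 222/49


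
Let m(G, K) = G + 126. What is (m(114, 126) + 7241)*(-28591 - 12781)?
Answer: -309503932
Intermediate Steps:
m(G, K) = 126 + G
(m(114, 126) + 7241)*(-28591 - 12781) = ((126 + 114) + 7241)*(-28591 - 12781) = (240 + 7241)*(-41372) = 7481*(-41372) = -309503932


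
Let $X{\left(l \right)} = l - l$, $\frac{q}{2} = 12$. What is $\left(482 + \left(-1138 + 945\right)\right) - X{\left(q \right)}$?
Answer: $289$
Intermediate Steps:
$q = 24$ ($q = 2 \cdot 12 = 24$)
$X{\left(l \right)} = 0$
$\left(482 + \left(-1138 + 945\right)\right) - X{\left(q \right)} = \left(482 + \left(-1138 + 945\right)\right) - 0 = \left(482 - 193\right) + 0 = 289 + 0 = 289$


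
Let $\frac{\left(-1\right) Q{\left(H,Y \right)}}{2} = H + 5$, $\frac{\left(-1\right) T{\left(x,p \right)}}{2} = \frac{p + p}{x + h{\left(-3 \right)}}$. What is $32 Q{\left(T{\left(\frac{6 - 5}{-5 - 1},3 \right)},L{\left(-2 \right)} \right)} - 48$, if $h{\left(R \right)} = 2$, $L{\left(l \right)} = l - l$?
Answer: $\frac{560}{11} \approx 50.909$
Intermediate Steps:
$L{\left(l \right)} = 0$
$T{\left(x,p \right)} = - \frac{4 p}{2 + x}$ ($T{\left(x,p \right)} = - 2 \frac{p + p}{x + 2} = - 2 \frac{2 p}{2 + x} = - \frac{4 p}{2 + x}$)
$Q{\left(H,Y \right)} = -10 - 2 H$ ($Q{\left(H,Y \right)} = - 2 \left(H + 5\right) = - 2 \left(5 + H\right) = -10 - 2 H$)
$32 Q{\left(T{\left(\frac{6 - 5}{-5 - 1},3 \right)},L{\left(-2 \right)} \right)} - 48 = 32 \left(-10 - 2 \left(\left(-4\right) 3 \frac{1}{2 + \frac{6 - 5}{-5 - 1}}\right)\right) - 48 = 32 \left(-10 - 2 \left(\left(-4\right) 3 \frac{1}{2 + 1 \frac{1}{-6}}\right)\right) - 48 = 32 \left(-10 - 2 \left(\left(-4\right) 3 \frac{1}{2 + 1 \left(- \frac{1}{6}\right)}\right)\right) - 48 = 32 \left(-10 - 2 \left(\left(-4\right) 3 \frac{1}{2 - \frac{1}{6}}\right)\right) - 48 = 32 \left(-10 - 2 \left(\left(-4\right) 3 \frac{1}{\frac{11}{6}}\right)\right) - 48 = 32 \left(-10 - 2 \left(\left(-4\right) 3 \cdot \frac{6}{11}\right)\right) - 48 = 32 \left(-10 - - \frac{144}{11}\right) - 48 = 32 \left(-10 + \frac{144}{11}\right) - 48 = 32 \cdot \frac{34}{11} - 48 = \frac{1088}{11} - 48 = \frac{560}{11}$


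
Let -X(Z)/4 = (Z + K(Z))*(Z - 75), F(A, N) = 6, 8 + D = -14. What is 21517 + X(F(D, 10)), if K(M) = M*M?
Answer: 33109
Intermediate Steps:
D = -22 (D = -8 - 14 = -22)
K(M) = M²
X(Z) = -4*(-75 + Z)*(Z + Z²) (X(Z) = -4*(Z + Z²)*(Z - 75) = -4*(Z + Z²)*(-75 + Z) = -4*(-75 + Z)*(Z + Z²))
21517 + X(F(D, 10)) = 21517 + 4*6*(75 - 1*6² + 74*6) = 21517 + 4*6*(75 - 1*36 + 444) = 21517 + 4*6*(75 - 36 + 444) = 21517 + 4*6*483 = 21517 + 11592 = 33109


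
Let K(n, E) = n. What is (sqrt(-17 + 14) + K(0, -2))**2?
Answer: -3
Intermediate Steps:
(sqrt(-17 + 14) + K(0, -2))**2 = (sqrt(-17 + 14) + 0)**2 = (sqrt(-3) + 0)**2 = (I*sqrt(3) + 0)**2 = (I*sqrt(3))**2 = -3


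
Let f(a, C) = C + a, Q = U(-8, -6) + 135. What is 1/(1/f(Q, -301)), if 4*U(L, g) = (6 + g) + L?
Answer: -168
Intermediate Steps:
U(L, g) = 3/2 + L/4 + g/4 (U(L, g) = ((6 + g) + L)/4 = (6 + L + g)/4 = 3/2 + L/4 + g/4)
Q = 133 (Q = (3/2 + (¼)*(-8) + (¼)*(-6)) + 135 = (3/2 - 2 - 3/2) + 135 = -2 + 135 = 133)
1/(1/f(Q, -301)) = 1/(1/(-301 + 133)) = 1/(1/(-168)) = 1/(-1/168) = -168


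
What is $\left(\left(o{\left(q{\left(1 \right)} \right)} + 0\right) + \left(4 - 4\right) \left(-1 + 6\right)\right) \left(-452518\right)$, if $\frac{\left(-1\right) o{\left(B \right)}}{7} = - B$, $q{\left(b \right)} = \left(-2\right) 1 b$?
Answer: $6335252$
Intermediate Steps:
$q{\left(b \right)} = - 2 b$
$o{\left(B \right)} = 7 B$ ($o{\left(B \right)} = - 7 \left(- B\right) = 7 B$)
$\left(\left(o{\left(q{\left(1 \right)} \right)} + 0\right) + \left(4 - 4\right) \left(-1 + 6\right)\right) \left(-452518\right) = \left(\left(7 \left(\left(-2\right) 1\right) + 0\right) + \left(4 - 4\right) \left(-1 + 6\right)\right) \left(-452518\right) = \left(\left(7 \left(-2\right) + 0\right) + 0 \cdot 5\right) \left(-452518\right) = \left(\left(-14 + 0\right) + 0\right) \left(-452518\right) = \left(-14 + 0\right) \left(-452518\right) = \left(-14\right) \left(-452518\right) = 6335252$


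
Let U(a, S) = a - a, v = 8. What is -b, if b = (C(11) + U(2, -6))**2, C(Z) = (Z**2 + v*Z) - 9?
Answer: -40000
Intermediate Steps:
U(a, S) = 0
C(Z) = -9 + Z**2 + 8*Z (C(Z) = (Z**2 + 8*Z) - 9 = -9 + Z**2 + 8*Z)
b = 40000 (b = ((-9 + 11**2 + 8*11) + 0)**2 = ((-9 + 121 + 88) + 0)**2 = (200 + 0)**2 = 200**2 = 40000)
-b = -1*40000 = -40000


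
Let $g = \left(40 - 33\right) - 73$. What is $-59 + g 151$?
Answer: $-10025$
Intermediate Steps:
$g = -66$ ($g = 7 - 73 = -66$)
$-59 + g 151 = -59 - 9966 = -10025$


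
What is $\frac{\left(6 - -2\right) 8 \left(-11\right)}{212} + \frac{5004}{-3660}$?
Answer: $- \frac{75781}{16165} \approx -4.688$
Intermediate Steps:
$\frac{\left(6 - -2\right) 8 \left(-11\right)}{212} + \frac{5004}{-3660} = \left(6 + 2\right) 8 \left(-11\right) \frac{1}{212} + 5004 \left(- \frac{1}{3660}\right) = 8 \cdot 8 \left(-11\right) \frac{1}{212} - \frac{417}{305} = 64 \left(-11\right) \frac{1}{212} - \frac{417}{305} = \left(-704\right) \frac{1}{212} - \frac{417}{305} = - \frac{176}{53} - \frac{417}{305} = - \frac{75781}{16165}$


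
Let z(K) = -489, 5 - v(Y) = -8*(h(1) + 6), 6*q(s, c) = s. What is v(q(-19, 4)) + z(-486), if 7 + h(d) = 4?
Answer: -460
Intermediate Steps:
q(s, c) = s/6
h(d) = -3 (h(d) = -7 + 4 = -3)
v(Y) = 29 (v(Y) = 5 - (-8)*(-3 + 6) = 5 - (-8)*3 = 5 - 1*(-24) = 5 + 24 = 29)
v(q(-19, 4)) + z(-486) = 29 - 489 = -460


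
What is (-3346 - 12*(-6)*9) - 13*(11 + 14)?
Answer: -3023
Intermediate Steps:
(-3346 - 12*(-6)*9) - 13*(11 + 14) = (-3346 + 72*9) - 13*25 = (-3346 + 648) - 325 = -2698 - 325 = -3023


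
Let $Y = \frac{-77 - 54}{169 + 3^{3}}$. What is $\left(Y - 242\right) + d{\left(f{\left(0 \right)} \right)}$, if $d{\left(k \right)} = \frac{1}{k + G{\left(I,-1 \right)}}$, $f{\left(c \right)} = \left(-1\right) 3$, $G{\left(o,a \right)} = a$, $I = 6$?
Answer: $- \frac{11903}{49} \approx -242.92$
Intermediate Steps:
$f{\left(c \right)} = -3$
$Y = - \frac{131}{196}$ ($Y = - \frac{131}{169 + 27} = - \frac{131}{196} \approx -0.66837$)
$d{\left(k \right)} = \frac{1}{-1 + k}$ ($d{\left(k \right)} = \frac{1}{k - 1} = \frac{1}{-1 + k}$)
$\left(Y - 242\right) + d{\left(f{\left(0 \right)} \right)} = \left(- \frac{131}{196} - 242\right) + \frac{1}{-1 - 3} = - \frac{47563}{196} + \frac{1}{-4} = - \frac{47563}{196} - \frac{1}{4} = - \frac{11903}{49}$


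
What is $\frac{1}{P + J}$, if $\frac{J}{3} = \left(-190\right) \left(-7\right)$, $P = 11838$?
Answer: $\frac{1}{15828} \approx 6.3179 \cdot 10^{-5}$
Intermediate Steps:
$J = 3990$ ($J = 3 \left(\left(-190\right) \left(-7\right)\right) = 3 \cdot 1330 = 3990$)
$\frac{1}{P + J} = \frac{1}{11838 + 3990} = \frac{1}{15828}$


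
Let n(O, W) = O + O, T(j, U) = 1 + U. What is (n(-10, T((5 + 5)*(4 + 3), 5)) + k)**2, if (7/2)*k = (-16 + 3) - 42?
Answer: 62500/49 ≈ 1275.5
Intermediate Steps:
n(O, W) = 2*O
k = -110/7 (k = 2*((-16 + 3) - 42)/7 = 2*(-13 - 42)/7 = (2/7)*(-55) = -110/7 ≈ -15.714)
(n(-10, T((5 + 5)*(4 + 3), 5)) + k)**2 = (2*(-10) - 110/7)**2 = (-20 - 110/7)**2 = (-250/7)**2 = 62500/49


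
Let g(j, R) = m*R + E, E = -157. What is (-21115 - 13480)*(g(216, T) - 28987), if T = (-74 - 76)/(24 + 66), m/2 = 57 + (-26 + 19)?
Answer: 3042007540/3 ≈ 1.0140e+9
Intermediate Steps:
m = 100 (m = 2*(57 + (-26 + 19)) = 2*(57 - 7) = 2*50 = 100)
T = -5/3 (T = -150/90 = -150*1/90 = -5/3 ≈ -1.6667)
g(j, R) = -157 + 100*R (g(j, R) = 100*R - 157 = -157 + 100*R)
(-21115 - 13480)*(g(216, T) - 28987) = (-21115 - 13480)*((-157 + 100*(-5/3)) - 28987) = -34595*((-157 - 500/3) - 28987) = -34595*(-971/3 - 28987) = -34595*(-87932/3) = 3042007540/3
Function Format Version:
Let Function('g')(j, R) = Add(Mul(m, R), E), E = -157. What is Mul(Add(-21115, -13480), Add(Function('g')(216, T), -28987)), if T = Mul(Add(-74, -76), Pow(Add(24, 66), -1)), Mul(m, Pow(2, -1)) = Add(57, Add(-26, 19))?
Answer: Rational(3042007540, 3) ≈ 1.0140e+9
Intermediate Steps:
m = 100 (m = Mul(2, Add(57, Add(-26, 19))) = Mul(2, Add(57, -7)) = Mul(2, 50) = 100)
T = Rational(-5, 3) (T = Mul(-150, Pow(90, -1)) = Mul(-150, Rational(1, 90)) = Rational(-5, 3) ≈ -1.6667)
Function('g')(j, R) = Add(-157, Mul(100, R)) (Function('g')(j, R) = Add(Mul(100, R), -157) = Add(-157, Mul(100, R)))
Mul(Add(-21115, -13480), Add(Function('g')(216, T), -28987)) = Mul(Add(-21115, -13480), Add(Add(-157, Mul(100, Rational(-5, 3))), -28987)) = Mul(-34595, Add(Add(-157, Rational(-500, 3)), -28987)) = Mul(-34595, Add(Rational(-971, 3), -28987)) = Mul(-34595, Rational(-87932, 3)) = Rational(3042007540, 3)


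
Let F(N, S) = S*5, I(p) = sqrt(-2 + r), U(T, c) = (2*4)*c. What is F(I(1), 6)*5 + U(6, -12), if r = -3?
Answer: 54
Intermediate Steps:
U(T, c) = 8*c
I(p) = I*sqrt(5) (I(p) = sqrt(-2 - 3) = sqrt(-5) = I*sqrt(5))
F(N, S) = 5*S
F(I(1), 6)*5 + U(6, -12) = (5*6)*5 + 8*(-12) = 30*5 - 96 = 150 - 96 = 54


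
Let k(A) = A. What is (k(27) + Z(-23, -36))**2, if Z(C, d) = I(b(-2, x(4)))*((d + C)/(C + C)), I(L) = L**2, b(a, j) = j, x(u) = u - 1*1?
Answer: 3143529/2116 ≈ 1485.6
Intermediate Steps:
x(u) = -1 + u (x(u) = u - 1 = -1 + u)
Z(C, d) = 9*(C + d)/(2*C) (Z(C, d) = (-1 + 4)**2*((d + C)/(C + C)) = 3**2*((C + d)/((2*C))) = 9*((C + d)*(1/(2*C))) = 9*((C + d)/(2*C)) = 9*(C + d)/(2*C))
(k(27) + Z(-23, -36))**2 = (27 + (9/2)*(-23 - 36)/(-23))**2 = (27 + (9/2)*(-1/23)*(-59))**2 = (27 + 531/46)**2 = (1773/46)**2 = 3143529/2116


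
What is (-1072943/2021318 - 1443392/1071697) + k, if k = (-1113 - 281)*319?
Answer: -963300862234388083/2166240436646 ≈ -4.4469e+5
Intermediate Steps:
k = -444686 (k = -1394*319 = -444686)
(-1072943/2021318 - 1443392/1071697) + k = (-1072943/2021318 - 1443392/1071697) - 444686 = -4067424024927/2166240436646 - 444686 = -963300862234388083/2166240436646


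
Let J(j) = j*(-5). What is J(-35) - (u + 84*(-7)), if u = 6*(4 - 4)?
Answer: 763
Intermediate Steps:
J(j) = -5*j
u = 0 (u = 6*0 = 0)
J(-35) - (u + 84*(-7)) = -5*(-35) - (0 + 84*(-7)) = 175 - (0 - 588) = 175 - 1*(-588) = 175 + 588 = 763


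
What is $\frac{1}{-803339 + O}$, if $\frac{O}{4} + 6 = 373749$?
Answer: $\frac{1}{691633} \approx 1.4459 \cdot 10^{-6}$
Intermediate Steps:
$O = 1494972$ ($O = -24 + 4 \cdot 373749 = -24 + 1494996 = 1494972$)
$\frac{1}{-803339 + O} = \frac{1}{-803339 + 1494972} = \frac{1}{691633}$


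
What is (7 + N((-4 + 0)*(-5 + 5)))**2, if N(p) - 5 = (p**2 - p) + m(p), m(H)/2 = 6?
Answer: 576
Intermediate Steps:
m(H) = 12 (m(H) = 2*6 = 12)
N(p) = 17 + p**2 - p (N(p) = 5 + ((p**2 - p) + 12) = 5 + (12 + p**2 - p) = 17 + p**2 - p)
(7 + N((-4 + 0)*(-5 + 5)))**2 = (7 + (17 + ((-4 + 0)*(-5 + 5))**2 - (-4 + 0)*(-5 + 5)))**2 = (7 + (17 + (-4*0)**2 - (-4)*0))**2 = (7 + (17 + 0**2 - 1*0))**2 = (7 + (17 + 0 + 0))**2 = (7 + 17)**2 = 24**2 = 576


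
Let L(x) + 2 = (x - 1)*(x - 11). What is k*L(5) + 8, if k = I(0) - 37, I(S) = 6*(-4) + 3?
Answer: 1516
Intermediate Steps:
I(S) = -21 (I(S) = -24 + 3 = -21)
L(x) = -2 + (-1 + x)*(-11 + x) (L(x) = -2 + (x - 1)*(x - 11) = -2 + (-1 + x)*(-11 + x))
k = -58 (k = -21 - 37 = -58)
k*L(5) + 8 = -58*(9 + 5² - 12*5) + 8 = -58*(9 + 25 - 60) + 8 = -58*(-26) + 8 = 1508 + 8 = 1516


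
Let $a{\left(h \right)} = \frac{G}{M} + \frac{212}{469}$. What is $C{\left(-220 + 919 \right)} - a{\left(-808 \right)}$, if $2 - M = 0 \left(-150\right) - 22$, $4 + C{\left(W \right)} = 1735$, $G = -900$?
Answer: $\frac{1658429}{938} \approx 1768.0$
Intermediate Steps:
$C{\left(W \right)} = 1731$ ($C{\left(W \right)} = -4 + 1735 = 1731$)
$M = 24$ ($M = 2 - \left(0 \left(-150\right) - 22\right) = 2 - \left(0 - 22\right) = 2 - -22 = 2 + 22 = 24$)
$a{\left(h \right)} = - \frac{34751}{938}$ ($a{\left(h \right)} = - \frac{900}{24} + \frac{212}{469} = \left(-900\right) \frac{1}{24} + 212 \cdot \frac{1}{469} = - \frac{75}{2} + \frac{212}{469} = - \frac{34751}{938}$)
$C{\left(-220 + 919 \right)} - a{\left(-808 \right)} = 1731 - - \frac{34751}{938} = 1731 + \frac{34751}{938} = \frac{1658429}{938}$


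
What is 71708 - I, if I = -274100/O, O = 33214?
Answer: 1190991806/16607 ≈ 71716.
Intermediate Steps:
I = -137050/16607 (I = -274100/33214 = -274100*1/33214 = -137050/16607 ≈ -8.2525)
71708 - I = 71708 - 1*(-137050/16607) = 71708 + 137050/16607 = 1190991806/16607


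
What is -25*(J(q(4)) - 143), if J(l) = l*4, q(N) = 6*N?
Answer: 1175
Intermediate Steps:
J(l) = 4*l
-25*(J(q(4)) - 143) = -25*(4*(6*4) - 143) = -25*(4*24 - 143) = -25*(96 - 143) = -25*(-47) = 1175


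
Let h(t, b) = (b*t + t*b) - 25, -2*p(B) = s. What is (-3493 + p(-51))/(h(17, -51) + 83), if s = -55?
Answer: 6931/3352 ≈ 2.0677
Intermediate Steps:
p(B) = 55/2 (p(B) = -½*(-55) = 55/2)
h(t, b) = -25 + 2*b*t (h(t, b) = (b*t + b*t) - 25 = 2*b*t - 25 = -25 + 2*b*t)
(-3493 + p(-51))/(h(17, -51) + 83) = (-3493 + 55/2)/((-25 + 2*(-51)*17) + 83) = -6931/(2*((-25 - 1734) + 83)) = -6931/(2*(-1759 + 83)) = -6931/2/(-1676) = -6931/2*(-1/1676) = 6931/3352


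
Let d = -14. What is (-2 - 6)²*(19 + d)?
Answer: 320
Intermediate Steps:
(-2 - 6)²*(19 + d) = (-2 - 6)²*(19 - 14) = (-8)²*5 = 64*5 = 320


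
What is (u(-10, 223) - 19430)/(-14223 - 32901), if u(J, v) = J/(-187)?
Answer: 908350/2203047 ≈ 0.41232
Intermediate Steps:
u(J, v) = -J/187 (u(J, v) = J*(-1/187) = -J/187)
(u(-10, 223) - 19430)/(-14223 - 32901) = (-1/187*(-10) - 19430)/(-14223 - 32901) = (10/187 - 19430)/(-47124) = -3633400/187*(-1/47124) = 908350/2203047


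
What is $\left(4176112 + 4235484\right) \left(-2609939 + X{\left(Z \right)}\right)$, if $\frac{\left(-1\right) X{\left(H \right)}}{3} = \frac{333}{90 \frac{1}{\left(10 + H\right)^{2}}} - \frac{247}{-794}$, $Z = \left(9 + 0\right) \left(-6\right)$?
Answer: $- \frac{43937026440282106}{1985} \approx -2.2135 \cdot 10^{13}$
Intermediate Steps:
$Z = -54$ ($Z = 9 \left(-6\right) = -54$)
$X{\left(H \right)} = - \frac{741}{794} - \frac{111 \left(10 + H\right)^{2}}{10}$ ($X{\left(H \right)} = - 3 \left(\frac{333}{90 \frac{1}{\left(10 + H\right)^{2}}} - \frac{247}{-794}\right) = - 3 \left(\frac{333}{90 \frac{1}{\left(10 + H\right)^{2}}} - - \frac{247}{794}\right) = - 3 \left(333 \frac{\left(10 + H\right)^{2}}{90} + \frac{247}{794}\right) = - 3 \left(\frac{37 \left(10 + H\right)^{2}}{10} + \frac{247}{794}\right) = - 3 \left(\frac{247}{794} + \frac{37 \left(10 + H\right)^{2}}{10}\right) = - \frac{741}{794} - \frac{111 \left(10 + H\right)^{2}}{10}$)
$\left(4176112 + 4235484\right) \left(-2609939 + X{\left(Z \right)}\right) = \left(4176112 + 4235484\right) \left(-2609939 - \left(\frac{741}{794} + \frac{111 \left(10 - 54\right)^{2}}{10}\right)\right) = 8411596 \left(-2609939 - \left(\frac{741}{794} + \frac{111 \left(-44\right)^{2}}{10}\right)\right) = 8411596 \left(-2609939 - \frac{85317417}{3970}\right) = 8411596 \left(- \frac{10446775247}{3970}\right) = - \frac{43937026440282106}{1985}$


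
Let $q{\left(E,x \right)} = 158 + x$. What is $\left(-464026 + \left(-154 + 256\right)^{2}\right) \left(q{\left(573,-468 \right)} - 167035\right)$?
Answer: $75911373590$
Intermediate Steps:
$\left(-464026 + \left(-154 + 256\right)^{2}\right) \left(q{\left(573,-468 \right)} - 167035\right) = \left(-464026 + \left(-154 + 256\right)^{2}\right) \left(\left(158 - 468\right) - 167035\right) = \left(-464026 + 102^{2}\right) \left(-310 - 167035\right) = \left(-464026 + 10404\right) \left(-167345\right) = \left(-453622\right) \left(-167345\right) = 75911373590$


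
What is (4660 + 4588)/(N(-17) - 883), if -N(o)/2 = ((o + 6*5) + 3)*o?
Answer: -9248/339 ≈ -27.280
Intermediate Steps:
N(o) = -2*o*(33 + o) (N(o) = -2*((o + 6*5) + 3)*o = -2*((o + 30) + 3)*o = -2*((30 + o) + 3)*o = -2*(33 + o)*o = -2*o*(33 + o))
(4660 + 4588)/(N(-17) - 883) = (4660 + 4588)/(-2*(-17)*(33 - 17) - 883) = 9248/(-2*(-17)*16 - 883) = 9248/(544 - 883) = 9248/(-339) = 9248*(-1/339) = -9248/339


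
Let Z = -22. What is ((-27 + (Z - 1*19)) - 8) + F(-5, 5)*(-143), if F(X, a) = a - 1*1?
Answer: -648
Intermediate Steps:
F(X, a) = -1 + a (F(X, a) = a - 1 = -1 + a)
((-27 + (Z - 1*19)) - 8) + F(-5, 5)*(-143) = ((-27 + (-22 - 1*19)) - 8) + (-1 + 5)*(-143) = ((-27 + (-22 - 19)) - 8) + 4*(-143) = ((-27 - 41) - 8) - 572 = (-68 - 8) - 572 = -76 - 572 = -648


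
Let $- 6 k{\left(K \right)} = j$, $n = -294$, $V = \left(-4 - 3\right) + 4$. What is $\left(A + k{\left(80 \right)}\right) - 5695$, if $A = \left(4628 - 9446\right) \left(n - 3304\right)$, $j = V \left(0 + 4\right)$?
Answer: $17329471$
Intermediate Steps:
$V = -3$ ($V = -7 + 4 = -3$)
$j = -12$ ($j = - 3 \left(0 + 4\right) = \left(-3\right) 4 = -12$)
$A = 17335164$ ($A = \left(4628 - 9446\right) \left(-294 - 3304\right) = \left(-4818\right) \left(-3598\right) = 17335164$)
$k{\left(K \right)} = 2$ ($k{\left(K \right)} = \left(- \frac{1}{6}\right) \left(-12\right) = 2$)
$\left(A + k{\left(80 \right)}\right) - 5695 = \left(17335164 + 2\right) - 5695 = 17335166 - 5695 = 17329471$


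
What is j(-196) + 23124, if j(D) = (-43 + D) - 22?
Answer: 22863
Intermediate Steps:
j(D) = -65 + D
j(-196) + 23124 = (-65 - 196) + 23124 = -261 + 23124 = 22863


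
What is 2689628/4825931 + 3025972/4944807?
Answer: 27902823441728/23863297390317 ≈ 1.1693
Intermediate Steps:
2689628/4825931 + 3025972/4944807 = 27902823441728/23863297390317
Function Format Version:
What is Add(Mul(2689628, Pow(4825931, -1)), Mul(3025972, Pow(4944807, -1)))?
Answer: Rational(27902823441728, 23863297390317) ≈ 1.1693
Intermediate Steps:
Add(Mul(2689628, Pow(4825931, -1)), Mul(3025972, Pow(4944807, -1))) = Add(Mul(2689628, Rational(1, 4825931)), Mul(3025972, Rational(1, 4944807))) = Add(Rational(2689628, 4825931), Rational(3025972, 4944807)) = Rational(27902823441728, 23863297390317)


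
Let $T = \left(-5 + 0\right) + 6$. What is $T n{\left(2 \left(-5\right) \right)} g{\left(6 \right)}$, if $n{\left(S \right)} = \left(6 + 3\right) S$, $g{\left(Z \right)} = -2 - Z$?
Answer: $720$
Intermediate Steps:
$T = 1$ ($T = -5 + 6 = 1$)
$n{\left(S \right)} = 9 S$
$T n{\left(2 \left(-5\right) \right)} g{\left(6 \right)} = 1 \cdot 9 \cdot 2 \left(-5\right) \left(-2 - 6\right) = 1 \cdot 9 \left(-10\right) \left(-2 - 6\right) = 1 \left(-90\right) \left(-8\right) = \left(-90\right) \left(-8\right) = 720$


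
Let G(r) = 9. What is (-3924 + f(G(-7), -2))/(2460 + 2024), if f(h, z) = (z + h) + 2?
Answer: -3915/4484 ≈ -0.87310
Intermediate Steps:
f(h, z) = 2 + h + z (f(h, z) = (h + z) + 2 = 2 + h + z)
(-3924 + f(G(-7), -2))/(2460 + 2024) = (-3924 + (2 + 9 - 2))/(2460 + 2024) = (-3924 + 9)/4484 = -3915*1/4484 = -3915/4484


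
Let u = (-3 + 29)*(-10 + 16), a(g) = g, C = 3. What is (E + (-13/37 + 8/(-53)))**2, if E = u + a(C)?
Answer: 96605342596/3845521 ≈ 25122.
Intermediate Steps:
u = 156 (u = 26*6 = 156)
E = 159 (E = 156 + 3 = 159)
(E + (-13/37 + 8/(-53)))**2 = (159 + (-13/37 + 8/(-53)))**2 = (159 + (-13*1/37 + 8*(-1/53)))**2 = (159 + (-13/37 - 8/53))**2 = (159 - 985/1961)**2 = (310814/1961)**2 = 96605342596/3845521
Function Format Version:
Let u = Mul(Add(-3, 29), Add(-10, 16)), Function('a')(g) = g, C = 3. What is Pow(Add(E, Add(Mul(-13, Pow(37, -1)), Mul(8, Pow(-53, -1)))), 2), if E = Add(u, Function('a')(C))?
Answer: Rational(96605342596, 3845521) ≈ 25122.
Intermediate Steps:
u = 156 (u = Mul(26, 6) = 156)
E = 159 (E = Add(156, 3) = 159)
Pow(Add(E, Add(Mul(-13, Pow(37, -1)), Mul(8, Pow(-53, -1)))), 2) = Pow(Add(159, Add(Mul(-13, Pow(37, -1)), Mul(8, Pow(-53, -1)))), 2) = Pow(Add(159, Add(Mul(-13, Rational(1, 37)), Mul(8, Rational(-1, 53)))), 2) = Pow(Add(159, Add(Rational(-13, 37), Rational(-8, 53))), 2) = Pow(Add(159, Rational(-985, 1961)), 2) = Pow(Rational(310814, 1961), 2) = Rational(96605342596, 3845521)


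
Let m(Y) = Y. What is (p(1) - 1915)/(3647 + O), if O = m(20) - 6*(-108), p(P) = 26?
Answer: -1889/4315 ≈ -0.43778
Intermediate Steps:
O = 668 (O = 20 - 6*(-108) = 20 - 1*(-648) = 20 + 648 = 668)
(p(1) - 1915)/(3647 + O) = (26 - 1915)/(3647 + 668) = -1889/4315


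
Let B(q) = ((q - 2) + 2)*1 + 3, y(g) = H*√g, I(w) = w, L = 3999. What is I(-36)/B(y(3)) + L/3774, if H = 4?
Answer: 62617/16354 - 48*√3/13 ≈ -2.5664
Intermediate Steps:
y(g) = 4*√g
B(q) = 3 + q (B(q) = ((-2 + q) + 2)*1 + 3 = q*1 + 3 = q + 3 = 3 + q)
I(-36)/B(y(3)) + L/3774 = -36/(3 + 4*√3) + 3999/3774 = -36/(3 + 4*√3) + 3999*(1/3774) = -36/(3 + 4*√3) + 1333/1258 = 1333/1258 - 36/(3 + 4*√3)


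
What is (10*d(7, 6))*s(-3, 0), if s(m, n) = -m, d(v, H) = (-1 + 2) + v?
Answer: 240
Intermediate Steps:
d(v, H) = 1 + v
(10*d(7, 6))*s(-3, 0) = (10*(1 + 7))*(-1*(-3)) = (10*8)*3 = 80*3 = 240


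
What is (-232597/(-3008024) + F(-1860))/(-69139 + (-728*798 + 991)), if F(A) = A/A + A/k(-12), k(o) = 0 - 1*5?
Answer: -374075183/650828104736 ≈ -0.00057477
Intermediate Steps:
k(o) = -5 (k(o) = 0 - 5 = -5)
F(A) = 1 - A/5 (F(A) = A/A + A/(-5) = 1 + A*(-⅕) = 1 - A/5)
(-232597/(-3008024) + F(-1860))/(-69139 + (-728*798 + 991)) = (-232597/(-3008024) + (1 - ⅕*(-1860)))/(-69139 + (-728*798 + 991)) = (-232597*(-1/3008024) + (1 + 372))/(-69139 + (-580944 + 991)) = (232597/3008024 + 373)/(-69139 - 579953) = (1122225549/3008024)/(-649092) = (1122225549/3008024)*(-1/649092) = -374075183/650828104736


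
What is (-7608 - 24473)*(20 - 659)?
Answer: 20499759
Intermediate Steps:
(-7608 - 24473)*(20 - 659) = -32081*(-639) = 20499759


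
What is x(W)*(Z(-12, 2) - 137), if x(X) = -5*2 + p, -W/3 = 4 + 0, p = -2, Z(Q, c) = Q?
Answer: 1788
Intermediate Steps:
W = -12 (W = -3*(4 + 0) = -3*4 = -12)
x(X) = -12 (x(X) = -5*2 - 2 = -10 - 2 = -12)
x(W)*(Z(-12, 2) - 137) = -12*(-12 - 137) = -12*(-149) = 1788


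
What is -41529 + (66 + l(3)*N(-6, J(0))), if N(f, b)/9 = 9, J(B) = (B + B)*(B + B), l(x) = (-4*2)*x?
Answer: -43407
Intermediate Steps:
l(x) = -8*x
J(B) = 4*B**2 (J(B) = (2*B)*(2*B) = 4*B**2)
N(f, b) = 81 (N(f, b) = 9*9 = 81)
-41529 + (66 + l(3)*N(-6, J(0))) = -41529 + (66 - 8*3*81) = -41529 + (66 - 24*81) = -41529 + (66 - 1944) = -41529 - 1878 = -43407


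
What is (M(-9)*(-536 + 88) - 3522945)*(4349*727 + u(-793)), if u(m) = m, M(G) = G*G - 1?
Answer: -11249070270050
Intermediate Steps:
M(G) = -1 + G² (M(G) = G² - 1 = -1 + G²)
(M(-9)*(-536 + 88) - 3522945)*(4349*727 + u(-793)) = ((-1 + (-9)²)*(-536 + 88) - 3522945)*(4349*727 - 793) = ((-1 + 81)*(-448) - 3522945)*(3161723 - 793) = (80*(-448) - 3522945)*3160930 = (-35840 - 3522945)*3160930 = -3558785*3160930 = -11249070270050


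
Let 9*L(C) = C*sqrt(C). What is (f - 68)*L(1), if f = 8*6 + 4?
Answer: -16/9 ≈ -1.7778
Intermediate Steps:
f = 52 (f = 48 + 4 = 52)
L(C) = C**(3/2)/9 (L(C) = (C*sqrt(C))/9 = C**(3/2)/9)
(f - 68)*L(1) = (52 - 68)*(1**(3/2)/9) = -16/9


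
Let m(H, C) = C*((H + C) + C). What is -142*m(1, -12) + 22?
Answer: -39170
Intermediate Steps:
m(H, C) = C*(H + 2*C) (m(H, C) = C*((C + H) + C) = C*(H + 2*C))
-142*m(1, -12) + 22 = -(-1704)*(1 + 2*(-12)) + 22 = -(-1704)*(1 - 24) + 22 = -(-1704)*(-23) + 22 = -142*276 + 22 = -39192 + 22 = -39170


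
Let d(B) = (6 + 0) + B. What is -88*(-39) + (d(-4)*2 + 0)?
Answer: 3436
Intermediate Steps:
d(B) = 6 + B
-88*(-39) + (d(-4)*2 + 0) = -88*(-39) + ((6 - 4)*2 + 0) = 3432 + (2*2 + 0) = 3432 + (4 + 0) = 3432 + 4 = 3436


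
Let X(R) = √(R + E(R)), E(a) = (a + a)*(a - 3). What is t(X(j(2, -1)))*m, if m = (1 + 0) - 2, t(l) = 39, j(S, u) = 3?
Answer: -39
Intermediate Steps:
E(a) = 2*a*(-3 + a) (E(a) = (2*a)*(-3 + a) = 2*a*(-3 + a))
X(R) = √(R + 2*R*(-3 + R))
m = -1 (m = 1 - 2 = -1)
t(X(j(2, -1)))*m = 39*(-1) = -39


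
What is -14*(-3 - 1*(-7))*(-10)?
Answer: 560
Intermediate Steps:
-14*(-3 - 1*(-7))*(-10) = -14*(-3 + 7)*(-10) = -14*4*(-10) = -56*(-10) = 560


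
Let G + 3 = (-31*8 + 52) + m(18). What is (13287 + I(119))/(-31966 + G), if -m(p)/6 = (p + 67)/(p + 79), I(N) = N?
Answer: -1300382/3120515 ≈ -0.41672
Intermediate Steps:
m(p) = -6*(67 + p)/(79 + p) (m(p) = -6*(p + 67)/(p + 79) = -6*(67 + p)/(79 + p))
G = -19813/97 (G = -3 + ((-31*8 + 52) + 6*(-67 - 1*18)/(79 + 18)) = -3 + ((-248 + 52) + 6*(-67 - 18)/97) = -3 + (-196 + 6*(1/97)*(-85)) = -3 + (-196 - 510/97) = -3 - 19522/97 = -19813/97 ≈ -204.26)
(13287 + I(119))/(-31966 + G) = (13287 + 119)/(-31966 - 19813/97) = 13406/(-3120515/97) = 13406*(-97/3120515) = -1300382/3120515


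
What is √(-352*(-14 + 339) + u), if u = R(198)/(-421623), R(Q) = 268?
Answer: 2*I*√564900701815349/140541 ≈ 338.23*I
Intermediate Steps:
u = -268/421623 (u = 268/(-421623) = 268*(-1/421623) = -268/421623 ≈ -0.00063564)
√(-352*(-14 + 339) + u) = √(-352*(-14 + 339) - 268/421623) = √(-352*325 - 268/421623) = √(-114400 - 268/421623) = √(-48233671468/421623) = 2*I*√564900701815349/140541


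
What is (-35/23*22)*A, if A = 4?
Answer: -3080/23 ≈ -133.91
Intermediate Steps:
(-35/23*22)*A = (-35/23*22)*4 = (-35*1/23*22)*4 = -35/23*22*4 = -770/23*4 = -3080/23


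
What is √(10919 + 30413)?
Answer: 2*√10333 ≈ 203.30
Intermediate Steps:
√(10919 + 30413) = √41332 = 2*√10333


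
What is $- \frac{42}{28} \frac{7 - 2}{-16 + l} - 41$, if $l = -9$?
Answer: $- \frac{407}{10} \approx -40.7$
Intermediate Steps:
$- \frac{42}{28} \frac{7 - 2}{-16 + l} - 41 = - \frac{42}{28} \frac{7 - 2}{-16 - 9} - 41 = \left(-42\right) \frac{1}{28} \frac{5}{-25} - 41 = - \frac{3 \cdot 5 \left(- \frac{1}{25}\right)}{2} - 41 = \left(- \frac{3}{2}\right) \left(- \frac{1}{5}\right) - 41 = \frac{3}{10} - 41 = - \frac{407}{10}$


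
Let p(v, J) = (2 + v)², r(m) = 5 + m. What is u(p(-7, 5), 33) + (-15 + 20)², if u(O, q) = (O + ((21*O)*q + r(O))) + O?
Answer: 17430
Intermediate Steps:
u(O, q) = 5 + 3*O + 21*O*q (u(O, q) = (O + ((21*O)*q + (5 + O))) + O = (O + (21*O*q + (5 + O))) + O = (O + (5 + O + 21*O*q)) + O = (5 + 2*O + 21*O*q) + O = 5 + 3*O + 21*O*q)
u(p(-7, 5), 33) + (-15 + 20)² = (5 + 3*(2 - 7)² + 21*(2 - 7)²*33) + (-15 + 20)² = (5 + 3*(-5)² + 21*(-5)²*33) + 5² = (5 + 3*25 + 21*25*33) + 25 = (5 + 75 + 17325) + 25 = 17405 + 25 = 17430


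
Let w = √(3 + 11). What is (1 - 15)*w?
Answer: -14*√14 ≈ -52.383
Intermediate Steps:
w = √14 ≈ 3.7417
(1 - 15)*w = (1 - 15)*√14 = -14*√14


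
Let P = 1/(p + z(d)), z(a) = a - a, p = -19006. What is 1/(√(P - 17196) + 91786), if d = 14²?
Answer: 1744484716/160119600969953 - I*√6211677326062/160119600969953 ≈ 1.0895e-5 - 1.5565e-8*I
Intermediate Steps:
d = 196
z(a) = 0
P = -1/19006 (P = 1/(-19006 + 0) = 1/(-19006) = -1/19006 ≈ -5.2615e-5)
1/(√(P - 17196) + 91786) = 1/(√(-1/19006 - 17196) + 91786) = 1/(√(-326827177/19006) + 91786) = 1/(I*√6211677326062/19006 + 91786) = 1/(91786 + I*√6211677326062/19006)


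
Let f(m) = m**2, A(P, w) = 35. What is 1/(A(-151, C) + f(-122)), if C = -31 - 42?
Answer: 1/14919 ≈ 6.7029e-5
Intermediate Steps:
C = -73
1/(A(-151, C) + f(-122)) = 1/(35 + (-122)**2) = 1/(35 + 14884) = 1/14919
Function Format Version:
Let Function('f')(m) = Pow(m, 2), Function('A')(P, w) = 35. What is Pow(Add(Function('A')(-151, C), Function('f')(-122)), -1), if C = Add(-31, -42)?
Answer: Rational(1, 14919) ≈ 6.7029e-5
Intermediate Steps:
C = -73
Pow(Add(Function('A')(-151, C), Function('f')(-122)), -1) = Pow(Add(35, Pow(-122, 2)), -1) = Pow(Add(35, 14884), -1) = Pow(14919, -1) = Rational(1, 14919)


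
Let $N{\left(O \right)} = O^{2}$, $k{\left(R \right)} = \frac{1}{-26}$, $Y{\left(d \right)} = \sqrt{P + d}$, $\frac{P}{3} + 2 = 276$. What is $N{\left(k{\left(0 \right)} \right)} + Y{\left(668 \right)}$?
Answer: $\frac{1}{676} + \sqrt{1490} \approx 38.602$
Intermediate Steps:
$P = 822$ ($P = -6 + 3 \cdot 276 = -6 + 828 = 822$)
$Y{\left(d \right)} = \sqrt{822 + d}$
$k{\left(R \right)} = - \frac{1}{26}$
$N{\left(k{\left(0 \right)} \right)} + Y{\left(668 \right)} = \left(- \frac{1}{26}\right)^{2} + \sqrt{822 + 668} = \frac{1}{676} + \sqrt{1490}$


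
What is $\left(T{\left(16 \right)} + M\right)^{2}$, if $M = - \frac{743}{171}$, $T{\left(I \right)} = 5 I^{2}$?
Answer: $\frac{47583750769}{29241} \approx 1.6273 \cdot 10^{6}$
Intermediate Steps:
$M = - \frac{743}{171}$ ($M = \left(-743\right) \frac{1}{171} = - \frac{743}{171} \approx -4.345$)
$\left(T{\left(16 \right)} + M\right)^{2} = \left(5 \cdot 16^{2} - \frac{743}{171}\right)^{2} = \left(5 \cdot 256 - \frac{743}{171}\right)^{2} = \left(1280 - \frac{743}{171}\right)^{2} = \left(\frac{218137}{171}\right)^{2} = \frac{47583750769}{29241}$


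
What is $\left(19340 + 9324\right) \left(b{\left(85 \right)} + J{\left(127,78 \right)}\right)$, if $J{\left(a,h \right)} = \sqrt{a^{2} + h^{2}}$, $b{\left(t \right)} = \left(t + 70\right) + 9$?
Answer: $4700896 + 28664 \sqrt{22213} \approx 8.973 \cdot 10^{6}$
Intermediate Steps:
$b{\left(t \right)} = 79 + t$ ($b{\left(t \right)} = \left(70 + t\right) + 9 = 79 + t$)
$\left(19340 + 9324\right) \left(b{\left(85 \right)} + J{\left(127,78 \right)}\right) = \left(19340 + 9324\right) \left(\left(79 + 85\right) + \sqrt{127^{2} + 78^{2}}\right) = 28664 \left(164 + \sqrt{16129 + 6084}\right) = 28664 \left(164 + \sqrt{22213}\right) = 4700896 + 28664 \sqrt{22213}$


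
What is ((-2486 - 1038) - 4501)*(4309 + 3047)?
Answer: -59031900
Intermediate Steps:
((-2486 - 1038) - 4501)*(4309 + 3047) = (-3524 - 4501)*7356 = -8025*7356 = -59031900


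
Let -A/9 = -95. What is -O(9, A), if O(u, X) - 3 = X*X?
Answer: -731028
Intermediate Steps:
A = 855 (A = -9*(-95) = 855)
O(u, X) = 3 + X² (O(u, X) = 3 + X*X = 3 + X²)
-O(9, A) = -(3 + 855²) = -(3 + 731025) = -1*731028 = -731028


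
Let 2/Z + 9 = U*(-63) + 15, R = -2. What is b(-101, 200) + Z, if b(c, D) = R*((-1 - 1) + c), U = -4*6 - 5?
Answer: 377600/1833 ≈ 206.00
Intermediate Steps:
U = -29 (U = -24 - 5 = -29)
b(c, D) = 4 - 2*c (b(c, D) = -2*((-1 - 1) + c) = -2*(-2 + c) = 4 - 2*c)
Z = 2/1833 (Z = 2/(-9 + (-29*(-63) + 15)) = 2/(-9 + (1827 + 15)) = 2/(-9 + 1842) = 2/1833 ≈ 0.0010911)
b(-101, 200) + Z = (4 - 2*(-101)) + 2/1833 = (4 + 202) + 2/1833 = 206 + 2/1833 = 377600/1833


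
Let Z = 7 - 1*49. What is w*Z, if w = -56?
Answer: 2352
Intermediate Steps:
Z = -42 (Z = 7 - 49 = -42)
w*Z = -56*(-42) = 2352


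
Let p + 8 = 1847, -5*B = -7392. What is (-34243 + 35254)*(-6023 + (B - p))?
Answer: -32269098/5 ≈ -6.4538e+6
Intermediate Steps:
B = 7392/5 (B = -⅕*(-7392) = 7392/5 ≈ 1478.4)
p = 1839 (p = -8 + 1847 = 1839)
(-34243 + 35254)*(-6023 + (B - p)) = (-34243 + 35254)*(-6023 + (7392/5 - 1*1839)) = 1011*(-6023 + (7392/5 - 1839)) = 1011*(-6023 - 1803/5) = 1011*(-31918/5) = -32269098/5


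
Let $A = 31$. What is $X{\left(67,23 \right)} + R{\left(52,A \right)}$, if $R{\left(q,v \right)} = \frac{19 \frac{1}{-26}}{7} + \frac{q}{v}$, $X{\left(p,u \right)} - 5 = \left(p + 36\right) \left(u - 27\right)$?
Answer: $- \frac{2287419}{5642} \approx -405.43$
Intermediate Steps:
$X{\left(p,u \right)} = 5 + \left(-27 + u\right) \left(36 + p\right)$ ($X{\left(p,u \right)} = 5 + \left(p + 36\right) \left(u - 27\right) = 5 + \left(36 + p\right) \left(-27 + u\right) = 5 + \left(-27 + u\right) \left(36 + p\right)$)
$R{\left(q,v \right)} = - \frac{19}{182} + \frac{q}{v}$ ($R{\left(q,v \right)} = 19 \left(- \frac{1}{26}\right) \frac{1}{7} + \frac{q}{v} = \left(- \frac{19}{26}\right) \frac{1}{7} + \frac{q}{v} = - \frac{19}{182} + \frac{q}{v}$)
$X{\left(67,23 \right)} + R{\left(52,A \right)} = \left(-967 - 1809 + 36 \cdot 23 + 67 \cdot 23\right) - \left(\frac{19}{182} - \frac{52}{31}\right) = \left(-967 - 1809 + 828 + 1541\right) + \left(- \frac{19}{182} + 52 \cdot \frac{1}{31}\right) = -407 + \left(- \frac{19}{182} + \frac{52}{31}\right) = -407 + \frac{8875}{5642} = - \frac{2287419}{5642}$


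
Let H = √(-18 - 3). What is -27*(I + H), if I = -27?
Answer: 729 - 27*I*√21 ≈ 729.0 - 123.73*I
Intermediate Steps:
H = I*√21 (H = √(-21) = I*√21 ≈ 4.5826*I)
-27*(I + H) = -27*(-27 + I*√21) = 729 - 27*I*√21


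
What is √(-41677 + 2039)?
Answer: I*√39638 ≈ 199.09*I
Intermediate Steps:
√(-41677 + 2039) = √(-39638) = I*√39638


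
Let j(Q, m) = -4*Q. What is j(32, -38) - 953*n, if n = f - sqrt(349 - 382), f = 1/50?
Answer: -7353/50 + 953*I*sqrt(33) ≈ -147.06 + 5474.6*I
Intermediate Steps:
f = 1/50 ≈ 0.020000
n = 1/50 - I*sqrt(33) (n = 1/50 - sqrt(349 - 382) = 1/50 - sqrt(-33) = 1/50 - I*sqrt(33) ≈ 0.02 - 5.7446*I)
j(32, -38) - 953*n = -4*32 - 953*(1/50 - I*sqrt(33)) = -128 + (-953/50 + 953*I*sqrt(33)) = -7353/50 + 953*I*sqrt(33)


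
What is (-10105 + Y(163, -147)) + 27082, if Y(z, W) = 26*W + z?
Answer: 13318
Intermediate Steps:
Y(z, W) = z + 26*W
(-10105 + Y(163, -147)) + 27082 = (-10105 + (163 + 26*(-147))) + 27082 = (-10105 + (163 - 3822)) + 27082 = (-10105 - 3659) + 27082 = -13764 + 27082 = 13318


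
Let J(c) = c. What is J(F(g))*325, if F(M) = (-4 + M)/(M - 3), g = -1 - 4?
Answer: 2925/8 ≈ 365.63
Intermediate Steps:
g = -5
F(M) = (-4 + M)/(-3 + M)
J(F(g))*325 = ((-4 - 5)/(-3 - 5))*325 = (-9/(-8))*325 = -⅛*(-9)*325 = (9/8)*325 = 2925/8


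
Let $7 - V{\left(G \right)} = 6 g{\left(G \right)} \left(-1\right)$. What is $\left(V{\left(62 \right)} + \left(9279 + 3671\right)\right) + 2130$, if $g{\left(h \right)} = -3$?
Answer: $15069$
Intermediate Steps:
$V{\left(G \right)} = -11$ ($V{\left(G \right)} = 7 - 6 \left(-3\right) \left(-1\right) = 7 - \left(-18\right) \left(-1\right) = 7 - 18 = -11$)
$\left(V{\left(62 \right)} + \left(9279 + 3671\right)\right) + 2130 = \left(-11 + \left(9279 + 3671\right)\right) + 2130 = \left(-11 + 12950\right) + 2130 = 12939 + 2130 = 15069$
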